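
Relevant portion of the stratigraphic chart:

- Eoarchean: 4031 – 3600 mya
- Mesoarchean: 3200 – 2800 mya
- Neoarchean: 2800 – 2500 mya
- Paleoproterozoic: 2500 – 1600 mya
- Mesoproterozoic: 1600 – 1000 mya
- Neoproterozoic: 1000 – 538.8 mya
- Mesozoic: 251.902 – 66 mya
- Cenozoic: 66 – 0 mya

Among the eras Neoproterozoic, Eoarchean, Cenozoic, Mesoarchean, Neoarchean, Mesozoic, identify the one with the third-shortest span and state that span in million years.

Durations: Neoproterozoic 461.2; Eoarchean 431; Cenozoic 66; Mesoarchean 400; Neoarchean 300; Mesozoic 185.902 Myr.
Sorted shortest-first: Cenozoic (66), Mesozoic (185.902), Neoarchean (300), Mesoarchean (400), Eoarchean (431), Neoproterozoic (461.2).
The third shortest is Neoarchean at 300 Myr.

Neoarchean, 300 million years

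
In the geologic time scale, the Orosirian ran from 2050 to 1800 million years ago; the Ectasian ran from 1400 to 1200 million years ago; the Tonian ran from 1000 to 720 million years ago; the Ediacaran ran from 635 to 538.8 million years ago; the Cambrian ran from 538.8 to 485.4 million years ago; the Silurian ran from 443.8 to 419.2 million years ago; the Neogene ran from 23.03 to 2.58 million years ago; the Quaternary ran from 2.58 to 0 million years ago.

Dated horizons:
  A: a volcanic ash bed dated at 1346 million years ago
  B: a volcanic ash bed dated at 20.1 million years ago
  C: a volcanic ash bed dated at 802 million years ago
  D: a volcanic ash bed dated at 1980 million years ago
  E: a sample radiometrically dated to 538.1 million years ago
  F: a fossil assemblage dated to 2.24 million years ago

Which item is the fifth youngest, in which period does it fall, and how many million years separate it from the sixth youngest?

A, in the Ectasian; 634 million years to D

Sorted youngest-first by Ma: F (2.24), B (20.1), E (538.1), C (802), A (1346), D (1980).
The fifth youngest is A at 1346 Ma, which lies in 1400–1200 Ma: the Ectasian.
The sixth youngest is D at 1980 Ma; separation = |1346 − 1980| = 634 Myr.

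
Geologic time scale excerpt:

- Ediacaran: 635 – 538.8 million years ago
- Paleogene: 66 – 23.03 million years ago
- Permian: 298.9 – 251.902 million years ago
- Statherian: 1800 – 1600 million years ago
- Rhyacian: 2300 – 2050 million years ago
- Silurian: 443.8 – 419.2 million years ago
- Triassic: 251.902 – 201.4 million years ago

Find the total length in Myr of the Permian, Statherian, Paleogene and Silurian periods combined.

314.568 million years

Each duration: Permian = 46.998; Statherian = 200; Paleogene = 42.97; Silurian = 24.6.
Sum: 46.998 + 200 + 42.97 + 24.6 = 314.568 Myr.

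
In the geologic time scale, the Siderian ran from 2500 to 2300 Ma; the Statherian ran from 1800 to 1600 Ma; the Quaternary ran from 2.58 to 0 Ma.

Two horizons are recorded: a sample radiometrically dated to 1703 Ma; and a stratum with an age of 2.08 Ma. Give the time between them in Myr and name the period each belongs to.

Elapsed time: 1703 − 2.08 = 1700.92 Myr.
1703 Ma lies within 1800–1600 Ma: Statherian.
2.08 Ma lies within 2.58–0 Ma: Quaternary.

1700.92 million years apart; the first in the Statherian, the second in the Quaternary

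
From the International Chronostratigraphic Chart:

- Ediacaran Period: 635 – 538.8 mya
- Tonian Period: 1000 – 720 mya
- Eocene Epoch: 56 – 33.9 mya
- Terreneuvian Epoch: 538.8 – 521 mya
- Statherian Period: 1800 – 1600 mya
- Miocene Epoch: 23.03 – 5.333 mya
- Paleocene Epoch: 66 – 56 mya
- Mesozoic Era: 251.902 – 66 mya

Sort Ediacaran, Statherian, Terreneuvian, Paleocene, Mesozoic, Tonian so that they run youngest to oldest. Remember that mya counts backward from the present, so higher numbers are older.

Paleocene, Mesozoic, Terreneuvian, Ediacaran, Tonian, Statherian

Read off each span (Ma): Ediacaran 635–538.8; Statherian 1800–1600; Terreneuvian 538.8–521; Paleocene 66–56; Mesozoic 251.902–66; Tonian 1000–720.
Larger Ma is older, so oldest→youngest is Statherian, Tonian, Ediacaran, Terreneuvian, Mesozoic, Paleocene; reverse it for youngest→oldest.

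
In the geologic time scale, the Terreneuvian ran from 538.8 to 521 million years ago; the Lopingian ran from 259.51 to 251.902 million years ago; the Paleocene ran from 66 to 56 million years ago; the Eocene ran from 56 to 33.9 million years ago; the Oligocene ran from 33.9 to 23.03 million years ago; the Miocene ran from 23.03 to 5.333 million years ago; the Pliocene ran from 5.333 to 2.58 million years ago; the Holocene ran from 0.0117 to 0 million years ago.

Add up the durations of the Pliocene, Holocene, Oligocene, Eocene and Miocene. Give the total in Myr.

53.4317 million years

Duration is start − end for each: (5.333 − 2.58) + (0.0117 − 0) + (33.9 − 23.03) + (56 − 33.9) + (23.03 − 5.333).
That is 2.753 + 0.0117 + 10.87 + 22.1 + 17.697, which totals 53.4317 million years.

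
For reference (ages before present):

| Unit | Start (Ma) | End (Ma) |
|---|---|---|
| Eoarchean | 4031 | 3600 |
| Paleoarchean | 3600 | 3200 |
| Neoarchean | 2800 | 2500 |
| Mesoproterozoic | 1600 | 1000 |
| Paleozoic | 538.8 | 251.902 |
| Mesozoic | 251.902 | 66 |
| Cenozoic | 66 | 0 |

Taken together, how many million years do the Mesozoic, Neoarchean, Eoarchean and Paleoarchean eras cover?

1316.902 million years

Each duration: Mesozoic = 185.902; Neoarchean = 300; Eoarchean = 431; Paleoarchean = 400.
Sum: 185.902 + 300 + 431 + 400 = 1316.902 Myr.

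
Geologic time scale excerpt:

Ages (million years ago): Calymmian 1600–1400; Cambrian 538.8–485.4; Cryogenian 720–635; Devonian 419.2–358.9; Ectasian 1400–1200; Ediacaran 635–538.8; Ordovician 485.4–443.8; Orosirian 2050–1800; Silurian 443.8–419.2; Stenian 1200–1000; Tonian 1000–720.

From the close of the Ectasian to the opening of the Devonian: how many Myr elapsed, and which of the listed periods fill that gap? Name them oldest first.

780.8 million years; Stenian, Tonian, Cryogenian, Ediacaran, Cambrian, Ordovician, Silurian

End of Ectasian = 1200 Ma; start of Devonian = 419.2 Ma.
Gap = 1200 − 419.2 = 780.8 Myr.
Periods wholly inside 1200–419.2 Ma: Stenian (1200–1000), Tonian (1000–720), Cryogenian (720–635), Ediacaran (635–538.8), Cambrian (538.8–485.4), Ordovician (485.4–443.8), Silurian (443.8–419.2).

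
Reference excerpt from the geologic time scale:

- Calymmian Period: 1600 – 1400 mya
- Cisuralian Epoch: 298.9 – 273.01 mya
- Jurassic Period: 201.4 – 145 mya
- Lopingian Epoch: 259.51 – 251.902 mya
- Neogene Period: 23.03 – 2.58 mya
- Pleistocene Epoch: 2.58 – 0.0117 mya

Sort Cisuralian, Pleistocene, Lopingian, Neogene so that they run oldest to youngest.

Read off each span (Ma): Cisuralian 298.9–273.01; Pleistocene 2.58–0.0117; Lopingian 259.51–251.902; Neogene 23.03–2.58.
Larger Ma is older, so oldest→youngest is Cisuralian, Lopingian, Neogene, Pleistocene.

Cisuralian, Lopingian, Neogene, Pleistocene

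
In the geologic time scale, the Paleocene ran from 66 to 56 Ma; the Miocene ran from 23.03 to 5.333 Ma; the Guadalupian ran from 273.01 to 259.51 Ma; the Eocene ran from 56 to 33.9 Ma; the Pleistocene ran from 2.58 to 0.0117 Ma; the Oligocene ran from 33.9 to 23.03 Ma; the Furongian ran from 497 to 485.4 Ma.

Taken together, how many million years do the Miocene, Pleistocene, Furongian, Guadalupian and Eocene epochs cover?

67.4653 million years

Duration is start − end for each: (23.03 − 5.333) + (2.58 − 0.0117) + (497 − 485.4) + (273.01 − 259.51) + (56 − 33.9).
That is 17.697 + 2.5683 + 11.6 + 13.5 + 22.1, which totals 67.4653 million years.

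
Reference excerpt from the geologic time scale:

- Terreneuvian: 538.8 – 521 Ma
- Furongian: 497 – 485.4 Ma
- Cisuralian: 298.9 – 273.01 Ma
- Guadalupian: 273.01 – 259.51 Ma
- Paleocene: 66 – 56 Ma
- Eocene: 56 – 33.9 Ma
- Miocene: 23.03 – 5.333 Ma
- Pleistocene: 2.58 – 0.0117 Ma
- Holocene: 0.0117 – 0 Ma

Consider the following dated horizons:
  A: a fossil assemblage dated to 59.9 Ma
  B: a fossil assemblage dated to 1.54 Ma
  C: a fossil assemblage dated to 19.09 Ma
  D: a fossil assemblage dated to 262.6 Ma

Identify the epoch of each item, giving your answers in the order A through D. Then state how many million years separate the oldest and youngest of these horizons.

A — Paleocene; B — Pleistocene; C — Miocene; D — Guadalupian; span 261.06 million years

A: 59.9 Ma lies in 66–56 Ma, so Paleocene.
B: 1.54 Ma lies in 2.58–0.0117 Ma, so Pleistocene.
C: 19.09 Ma lies in 23.03–5.333 Ma, so Miocene.
D: 262.6 Ma lies in 273.01–259.51 Ma, so Guadalupian.
Oldest = 262.6 Ma, youngest = 1.54 Ma → span 261.06 Myr.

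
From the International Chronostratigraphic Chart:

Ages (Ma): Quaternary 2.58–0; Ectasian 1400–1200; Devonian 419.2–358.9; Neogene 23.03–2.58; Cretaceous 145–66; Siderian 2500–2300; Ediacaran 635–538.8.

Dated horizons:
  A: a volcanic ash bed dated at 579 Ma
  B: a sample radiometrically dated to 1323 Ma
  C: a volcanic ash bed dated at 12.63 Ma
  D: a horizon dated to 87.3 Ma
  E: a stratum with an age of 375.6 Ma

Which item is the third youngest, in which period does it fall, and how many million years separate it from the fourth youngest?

E, in the Devonian; 203.4 million years to A

Sorted youngest-first by Ma: C (12.63), D (87.3), E (375.6), A (579), B (1323).
The third youngest is E at 375.6 Ma, which lies in 419.2–358.9 Ma: the Devonian.
The fourth youngest is A at 579 Ma; separation = |375.6 − 579| = 203.4 Myr.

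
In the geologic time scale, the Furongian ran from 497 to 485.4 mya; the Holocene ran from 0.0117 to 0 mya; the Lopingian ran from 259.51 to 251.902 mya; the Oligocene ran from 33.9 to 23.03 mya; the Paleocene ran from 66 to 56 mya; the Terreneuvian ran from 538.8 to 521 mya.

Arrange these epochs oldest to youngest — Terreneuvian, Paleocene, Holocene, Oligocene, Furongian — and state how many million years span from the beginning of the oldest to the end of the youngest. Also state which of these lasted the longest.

Terreneuvian, Furongian, Paleocene, Oligocene, Holocene; total span 538.8 Myr; longest is Terreneuvian

Start ages (Ma): Terreneuvian 538.8, Furongian 497, Paleocene 66, Oligocene 33.9, Holocene 0.0117.
Ordered oldest to youngest: Terreneuvian, Furongian, Paleocene, Oligocene, Holocene.
Span = 538.8 − 0 = 538.8 Myr.
Durations: Oligocene 10.87, Holocene 0.0117, Paleocene 10, Terreneuvian 17.8, Furongian 11.6 → longest is Terreneuvian (17.8 Myr).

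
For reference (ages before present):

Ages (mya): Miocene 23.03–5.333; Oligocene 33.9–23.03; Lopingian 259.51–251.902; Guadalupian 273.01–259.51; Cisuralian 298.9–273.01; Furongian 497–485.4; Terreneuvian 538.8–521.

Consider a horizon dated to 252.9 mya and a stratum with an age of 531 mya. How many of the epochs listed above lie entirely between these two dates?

3

The older date is 531 Ma and the younger is 252.9 Ma.
Epochs with start < 531 and end > 252.9 Ma: Furongian (497–485.4), Cisuralian (298.9–273.01), Guadalupian (273.01–259.51).
That is 3 complete epochs.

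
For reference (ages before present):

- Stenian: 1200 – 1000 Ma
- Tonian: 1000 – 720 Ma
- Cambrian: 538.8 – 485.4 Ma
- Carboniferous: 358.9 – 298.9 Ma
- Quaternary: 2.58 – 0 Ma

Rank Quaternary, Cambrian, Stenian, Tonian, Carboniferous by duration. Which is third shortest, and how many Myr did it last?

Carboniferous, 60 million years

Durations: Quaternary 2.58; Cambrian 53.4; Stenian 200; Tonian 280; Carboniferous 60 Myr.
Sorted shortest-first: Quaternary (2.58), Cambrian (53.4), Carboniferous (60), Stenian (200), Tonian (280).
The third shortest is Carboniferous at 60 Myr.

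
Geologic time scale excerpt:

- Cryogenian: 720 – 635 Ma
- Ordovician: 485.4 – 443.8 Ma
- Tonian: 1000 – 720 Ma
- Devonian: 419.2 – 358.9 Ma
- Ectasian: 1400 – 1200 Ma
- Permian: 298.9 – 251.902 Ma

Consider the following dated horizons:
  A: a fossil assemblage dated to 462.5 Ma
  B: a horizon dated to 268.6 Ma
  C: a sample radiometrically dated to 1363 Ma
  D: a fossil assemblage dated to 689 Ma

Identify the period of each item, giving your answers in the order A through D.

Match each age against the start–end ranges in the excerpt: A = 462.5 Ma → Ordovician (485.4–443.8); B = 268.6 Ma → Permian (298.9–251.902); C = 1363 Ma → Ectasian (1400–1200); D = 689 Ma → Cryogenian (720–635).

A — Ordovician; B — Permian; C — Ectasian; D — Cryogenian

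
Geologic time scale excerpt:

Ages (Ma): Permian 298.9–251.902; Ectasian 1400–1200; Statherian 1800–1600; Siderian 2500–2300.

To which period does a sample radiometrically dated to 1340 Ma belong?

1340 Ma lies between 1400 and 1200 Ma, so it falls in the Ectasian.

Ectasian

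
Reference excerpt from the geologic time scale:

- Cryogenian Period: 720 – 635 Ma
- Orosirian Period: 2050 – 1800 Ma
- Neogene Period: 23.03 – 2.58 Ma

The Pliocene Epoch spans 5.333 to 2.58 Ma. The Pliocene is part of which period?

Neogene

The Pliocene (5.333–2.58 Ma) lies entirely within 23.03–2.58 Ma, the Neogene Period.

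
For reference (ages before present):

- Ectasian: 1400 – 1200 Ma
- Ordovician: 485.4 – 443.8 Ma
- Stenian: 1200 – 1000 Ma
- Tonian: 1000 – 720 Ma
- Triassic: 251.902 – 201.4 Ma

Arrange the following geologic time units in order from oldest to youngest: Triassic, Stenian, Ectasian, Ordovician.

Sorting by start age (descending Ma, since larger Ma = older): Ectasian start 1400, Stenian start 1200, Ordovician start 485.4, Triassic start 251.902.

Ectasian → Stenian → Ordovician → Triassic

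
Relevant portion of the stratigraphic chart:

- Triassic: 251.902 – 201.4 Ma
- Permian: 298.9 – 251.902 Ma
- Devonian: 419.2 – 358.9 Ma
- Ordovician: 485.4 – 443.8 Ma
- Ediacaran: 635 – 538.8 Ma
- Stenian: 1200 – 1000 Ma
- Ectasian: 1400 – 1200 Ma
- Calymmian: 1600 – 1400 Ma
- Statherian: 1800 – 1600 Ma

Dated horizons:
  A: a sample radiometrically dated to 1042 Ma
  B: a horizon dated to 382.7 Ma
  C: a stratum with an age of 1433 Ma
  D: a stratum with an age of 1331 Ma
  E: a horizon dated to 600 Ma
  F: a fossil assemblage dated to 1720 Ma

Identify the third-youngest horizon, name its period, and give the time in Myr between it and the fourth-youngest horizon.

Smaller Ma means younger, so youngest first: B 382.7 < E 600 < A 1042 < D 1331 < C 1433 < F 1720.
Counting 3 along gives A (1042 Ma); the excerpt puts that inside the Stenian, 1200–1000 Ma.
Next in line is D (1331 Ma), and 1331 − 1042 = 289 Myr.

A, in the Stenian; 289 million years to D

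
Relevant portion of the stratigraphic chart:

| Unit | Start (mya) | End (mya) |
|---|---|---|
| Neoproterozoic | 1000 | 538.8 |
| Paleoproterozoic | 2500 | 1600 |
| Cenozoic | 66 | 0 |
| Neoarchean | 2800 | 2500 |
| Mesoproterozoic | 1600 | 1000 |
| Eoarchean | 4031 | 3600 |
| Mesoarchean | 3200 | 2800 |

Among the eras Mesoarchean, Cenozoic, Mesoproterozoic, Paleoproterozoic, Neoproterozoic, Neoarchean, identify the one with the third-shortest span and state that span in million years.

Mesoarchean, 400 million years

Start − end for each: Mesoarchean 3200 − 2800 = 400; Cenozoic 66 − 0 = 66; Mesoproterozoic 1600 − 1000 = 600; Paleoproterozoic 2500 − 1600 = 900; Neoproterozoic 1000 − 538.8 = 461.2; Neoarchean 2800 − 2500 = 300.
Ranking these from shortest: Cenozoic < Neoarchean < Mesoarchean < Neoproterozoic < Mesoproterozoic < Paleoproterozoic.
Position 3 in that ranking is Mesoarchean, which lasted 400 Myr.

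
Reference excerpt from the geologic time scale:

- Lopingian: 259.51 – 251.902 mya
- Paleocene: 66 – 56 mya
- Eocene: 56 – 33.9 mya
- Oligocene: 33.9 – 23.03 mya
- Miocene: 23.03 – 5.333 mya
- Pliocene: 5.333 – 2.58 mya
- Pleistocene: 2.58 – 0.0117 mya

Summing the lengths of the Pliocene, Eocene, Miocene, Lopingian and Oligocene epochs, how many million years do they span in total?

61.028 million years

Duration is start − end for each: (5.333 − 2.58) + (56 − 33.9) + (23.03 − 5.333) + (259.51 − 251.902) + (33.9 − 23.03).
That is 2.753 + 22.1 + 17.697 + 7.608 + 10.87, which totals 61.028 million years.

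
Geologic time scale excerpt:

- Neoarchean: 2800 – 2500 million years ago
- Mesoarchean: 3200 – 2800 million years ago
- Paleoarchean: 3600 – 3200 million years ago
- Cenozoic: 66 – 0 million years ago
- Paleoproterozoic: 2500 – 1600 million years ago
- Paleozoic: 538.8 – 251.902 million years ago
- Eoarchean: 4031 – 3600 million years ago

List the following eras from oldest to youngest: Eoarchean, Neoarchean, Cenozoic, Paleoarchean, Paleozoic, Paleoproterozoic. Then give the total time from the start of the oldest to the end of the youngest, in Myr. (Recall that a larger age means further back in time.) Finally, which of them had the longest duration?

From the excerpt: Eoarchean 4031–3600; Neoarchean 2800–2500; Cenozoic 66–0; Paleoarchean 3600–3200; Paleozoic 538.8–251.902; Paleoproterozoic 2500–1600 (Ma).
Larger Ma is earlier, so the oldest is Eoarchean and the youngest is Cenozoic; oldest to youngest: Eoarchean, Paleoarchean, Neoarchean, Paleoproterozoic, Paleozoic, Cenozoic.
Oldest start 4031 minus youngest end 0 gives 4031 Myr overall.
Individual lengths (start − end): Neoarchean 300; Paleozoic 286.898; Paleoproterozoic 900; Eoarchean 431; Cenozoic 66; Paleoarchean 400. The largest is Paleoproterozoic at 900 Myr.

Eoarchean → Paleoarchean → Neoarchean → Paleoproterozoic → Paleozoic → Cenozoic; total span 4031 Myr; longest is Paleoproterozoic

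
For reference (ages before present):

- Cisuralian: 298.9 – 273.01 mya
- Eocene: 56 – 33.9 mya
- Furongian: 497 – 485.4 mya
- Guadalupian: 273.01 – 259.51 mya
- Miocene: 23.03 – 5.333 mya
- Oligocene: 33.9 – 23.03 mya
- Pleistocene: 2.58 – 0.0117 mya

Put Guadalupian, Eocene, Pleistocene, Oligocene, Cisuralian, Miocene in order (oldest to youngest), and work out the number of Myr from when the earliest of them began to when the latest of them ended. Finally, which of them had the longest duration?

Start ages (Ma): Cisuralian 298.9, Guadalupian 273.01, Eocene 56, Oligocene 33.9, Miocene 23.03, Pleistocene 2.58.
Ordered oldest to youngest: Cisuralian, Guadalupian, Eocene, Oligocene, Miocene, Pleistocene.
Span = 298.9 − 0.0117 = 298.8883 Myr.
Durations: Oligocene 10.87, Cisuralian 25.89, Pleistocene 2.5683, Guadalupian 13.5, Miocene 17.697, Eocene 22.1 → longest is Cisuralian (25.89 Myr).

Cisuralian, Guadalupian, Eocene, Oligocene, Miocene, Pleistocene; total span 298.8883 Myr; longest is Cisuralian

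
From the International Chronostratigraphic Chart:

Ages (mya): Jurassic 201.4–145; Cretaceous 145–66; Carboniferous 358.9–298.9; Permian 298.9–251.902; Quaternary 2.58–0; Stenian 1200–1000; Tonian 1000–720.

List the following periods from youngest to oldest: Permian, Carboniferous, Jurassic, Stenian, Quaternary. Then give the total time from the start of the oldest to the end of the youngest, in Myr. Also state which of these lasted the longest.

From the excerpt: Permian 298.9–251.902; Carboniferous 358.9–298.9; Jurassic 201.4–145; Stenian 1200–1000; Quaternary 2.58–0 (Ma).
Larger Ma is earlier, so the oldest is Stenian and the youngest is Quaternary; youngest to oldest: Quaternary, Jurassic, Permian, Carboniferous, Stenian.
Oldest start 1200 minus youngest end 0 gives 1200 Myr overall.
Individual lengths (start − end): Stenian 200; Permian 46.998; Jurassic 56.4; Quaternary 2.58; Carboniferous 60. The largest is Stenian at 200 Myr.

Quaternary → Jurassic → Permian → Carboniferous → Stenian; total span 1200 Myr; longest is Stenian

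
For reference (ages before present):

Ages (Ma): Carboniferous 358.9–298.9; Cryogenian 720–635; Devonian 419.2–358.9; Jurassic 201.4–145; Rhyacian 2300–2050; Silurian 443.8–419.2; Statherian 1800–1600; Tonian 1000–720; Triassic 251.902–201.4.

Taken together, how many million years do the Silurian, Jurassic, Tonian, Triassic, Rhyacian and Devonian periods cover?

Duration is start − end for each: (443.8 − 419.2) + (201.4 − 145) + (1000 − 720) + (251.902 − 201.4) + (2300 − 2050) + (419.2 − 358.9).
That is 24.6 + 56.4 + 280 + 50.502 + 250 + 60.3, which totals 721.802 million years.

721.802 million years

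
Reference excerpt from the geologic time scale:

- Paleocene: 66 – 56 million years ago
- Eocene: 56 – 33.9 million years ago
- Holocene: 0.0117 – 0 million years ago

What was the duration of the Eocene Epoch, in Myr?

22.1 million years

56 − 33.9 = 22.1 million years.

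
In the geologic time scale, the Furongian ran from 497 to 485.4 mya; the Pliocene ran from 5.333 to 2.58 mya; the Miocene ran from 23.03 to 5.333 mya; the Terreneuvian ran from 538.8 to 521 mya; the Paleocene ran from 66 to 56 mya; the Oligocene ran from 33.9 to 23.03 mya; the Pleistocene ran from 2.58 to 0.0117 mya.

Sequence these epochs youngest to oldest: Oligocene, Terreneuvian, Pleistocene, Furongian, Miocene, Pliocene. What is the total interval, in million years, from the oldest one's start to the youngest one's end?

From the excerpt: Oligocene 33.9–23.03; Terreneuvian 538.8–521; Pleistocene 2.58–0.0117; Furongian 497–485.4; Miocene 23.03–5.333; Pliocene 5.333–2.58 (Ma).
Larger Ma is earlier, so the oldest is Terreneuvian and the youngest is Pleistocene; youngest to oldest: Pleistocene, Pliocene, Miocene, Oligocene, Furongian, Terreneuvian.
Oldest start 538.8 minus youngest end 0.0117 gives 538.7883 Myr overall.

Pleistocene, Pliocene, Miocene, Oligocene, Furongian, Terreneuvian; total span 538.7883 Myr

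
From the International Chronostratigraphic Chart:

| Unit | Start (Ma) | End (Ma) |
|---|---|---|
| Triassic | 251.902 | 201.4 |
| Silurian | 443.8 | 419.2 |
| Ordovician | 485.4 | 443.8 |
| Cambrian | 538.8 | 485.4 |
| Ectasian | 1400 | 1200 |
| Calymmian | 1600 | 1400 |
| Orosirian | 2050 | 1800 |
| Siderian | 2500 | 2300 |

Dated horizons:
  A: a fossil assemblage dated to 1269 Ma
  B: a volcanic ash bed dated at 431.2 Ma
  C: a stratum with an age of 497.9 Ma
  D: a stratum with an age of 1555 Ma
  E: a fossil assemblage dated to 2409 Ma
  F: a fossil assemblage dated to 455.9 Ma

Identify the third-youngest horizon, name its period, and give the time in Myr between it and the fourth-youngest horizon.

Sorted youngest-first by Ma: B (431.2), F (455.9), C (497.9), A (1269), D (1555), E (2409).
The third youngest is C at 497.9 Ma, which lies in 538.8–485.4 Ma: the Cambrian.
The fourth youngest is A at 1269 Ma; separation = |497.9 − 1269| = 771.1 Myr.

C, in the Cambrian; 771.1 million years to A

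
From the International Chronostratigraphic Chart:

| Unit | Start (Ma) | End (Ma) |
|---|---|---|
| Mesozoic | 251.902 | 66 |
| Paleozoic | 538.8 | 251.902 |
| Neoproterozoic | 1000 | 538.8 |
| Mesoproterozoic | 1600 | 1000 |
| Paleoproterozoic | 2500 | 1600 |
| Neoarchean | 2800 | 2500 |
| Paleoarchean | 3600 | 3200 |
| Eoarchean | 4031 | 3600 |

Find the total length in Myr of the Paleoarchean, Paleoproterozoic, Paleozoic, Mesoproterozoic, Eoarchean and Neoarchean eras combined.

Each duration: Paleoarchean = 400; Paleoproterozoic = 900; Paleozoic = 286.898; Mesoproterozoic = 600; Eoarchean = 431; Neoarchean = 300.
Sum: 400 + 900 + 286.898 + 600 + 431 + 300 = 2917.898 Myr.

2917.898 million years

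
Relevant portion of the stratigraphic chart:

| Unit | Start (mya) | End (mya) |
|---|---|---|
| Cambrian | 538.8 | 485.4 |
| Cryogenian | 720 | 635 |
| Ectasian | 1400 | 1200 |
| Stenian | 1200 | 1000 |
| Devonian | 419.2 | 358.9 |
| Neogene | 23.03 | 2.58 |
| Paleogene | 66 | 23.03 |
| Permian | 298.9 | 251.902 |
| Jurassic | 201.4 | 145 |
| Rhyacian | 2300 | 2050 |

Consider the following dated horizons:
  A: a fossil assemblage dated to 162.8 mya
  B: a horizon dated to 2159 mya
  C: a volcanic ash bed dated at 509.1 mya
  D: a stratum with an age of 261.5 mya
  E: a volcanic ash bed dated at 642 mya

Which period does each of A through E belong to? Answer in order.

A: 162.8 Ma lies in 201.4–145 Ma, so Jurassic.
B: 2159 Ma lies in 2300–2050 Ma, so Rhyacian.
C: 509.1 Ma lies in 538.8–485.4 Ma, so Cambrian.
D: 261.5 Ma lies in 298.9–251.902 Ma, so Permian.
E: 642 Ma lies in 720–635 Ma, so Cryogenian.

A — Jurassic; B — Rhyacian; C — Cambrian; D — Permian; E — Cryogenian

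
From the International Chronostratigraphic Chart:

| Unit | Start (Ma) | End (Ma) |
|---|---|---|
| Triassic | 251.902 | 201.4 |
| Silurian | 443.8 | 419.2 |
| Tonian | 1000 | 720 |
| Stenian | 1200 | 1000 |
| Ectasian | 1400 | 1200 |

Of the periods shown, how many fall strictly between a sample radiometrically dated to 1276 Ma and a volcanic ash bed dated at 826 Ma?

The older date is 1276 Ma and the younger is 826 Ma.
Periods with start < 1276 and end > 826 Ma: Stenian (1200–1000).
That is 1 complete period.

1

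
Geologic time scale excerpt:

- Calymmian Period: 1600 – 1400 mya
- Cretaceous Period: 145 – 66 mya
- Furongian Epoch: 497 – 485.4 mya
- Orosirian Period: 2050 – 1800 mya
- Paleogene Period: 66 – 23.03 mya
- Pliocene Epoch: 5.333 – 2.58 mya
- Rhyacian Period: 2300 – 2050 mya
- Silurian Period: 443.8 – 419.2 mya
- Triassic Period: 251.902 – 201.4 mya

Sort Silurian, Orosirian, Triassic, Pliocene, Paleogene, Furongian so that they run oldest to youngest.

Orosirian, Furongian, Silurian, Triassic, Paleogene, Pliocene

Sorting by start age (descending Ma, since larger Ma = older): Orosirian start 2050, Furongian start 497, Silurian start 443.8, Triassic start 251.902, Paleogene start 66, Pliocene start 5.333.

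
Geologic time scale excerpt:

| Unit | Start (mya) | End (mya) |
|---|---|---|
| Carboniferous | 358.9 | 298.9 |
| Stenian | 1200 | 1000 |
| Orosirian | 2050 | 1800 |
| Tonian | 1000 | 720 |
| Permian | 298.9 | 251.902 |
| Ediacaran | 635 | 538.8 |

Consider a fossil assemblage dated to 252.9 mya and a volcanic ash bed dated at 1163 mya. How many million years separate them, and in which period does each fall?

910.1 million years apart; the first in the Permian, the second in the Stenian

Elapsed time: 1163 − 252.9 = 910.1 Myr.
252.9 Ma lies within 298.9–251.902 Ma: Permian.
1163 Ma lies within 1200–1000 Ma: Stenian.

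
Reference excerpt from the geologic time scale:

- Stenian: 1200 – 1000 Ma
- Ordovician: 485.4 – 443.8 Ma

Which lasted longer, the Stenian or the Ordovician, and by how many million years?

Stenian, by 158.4 million years

Stenian: 1200 − 1000 = 200 Myr.
Ordovician: 485.4 − 443.8 = 41.6 Myr.
Difference: 200 − 41.6 = 158.4 Myr, so the Stenian was longer.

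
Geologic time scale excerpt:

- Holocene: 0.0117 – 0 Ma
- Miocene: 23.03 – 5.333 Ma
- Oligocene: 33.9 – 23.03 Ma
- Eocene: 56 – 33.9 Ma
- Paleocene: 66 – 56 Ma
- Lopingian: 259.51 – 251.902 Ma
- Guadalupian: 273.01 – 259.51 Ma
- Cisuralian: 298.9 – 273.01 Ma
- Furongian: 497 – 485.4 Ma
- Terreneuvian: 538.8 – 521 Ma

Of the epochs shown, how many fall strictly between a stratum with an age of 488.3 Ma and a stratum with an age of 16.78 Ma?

488.3 Ma sits inside the Furongian (497–485.4) and 16.78 Ma inside the Miocene (23.03–5.333); neither of those is wholly between the two dates.
The listed epochs lying completely between them are Cisuralian, Guadalupian, Lopingian, Paleocene, Eocene, Oligocene — 6 in all.

6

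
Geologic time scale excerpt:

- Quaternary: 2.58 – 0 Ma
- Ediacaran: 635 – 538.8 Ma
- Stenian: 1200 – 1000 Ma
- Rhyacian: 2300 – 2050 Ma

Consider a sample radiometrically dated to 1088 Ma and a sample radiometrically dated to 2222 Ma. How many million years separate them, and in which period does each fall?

1134 million years apart; the first in the Stenian, the second in the Rhyacian

Elapsed time: 2222 − 1088 = 1134 Myr.
1088 Ma lies within 1200–1000 Ma: Stenian.
2222 Ma lies within 2300–2050 Ma: Rhyacian.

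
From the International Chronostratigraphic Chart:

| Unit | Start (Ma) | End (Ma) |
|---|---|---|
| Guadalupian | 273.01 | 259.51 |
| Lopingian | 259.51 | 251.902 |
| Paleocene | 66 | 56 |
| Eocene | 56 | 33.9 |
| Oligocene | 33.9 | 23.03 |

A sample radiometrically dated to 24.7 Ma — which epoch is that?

Oligocene

24.7 Ma lies between 33.9 and 23.03 Ma, so it falls in the Oligocene.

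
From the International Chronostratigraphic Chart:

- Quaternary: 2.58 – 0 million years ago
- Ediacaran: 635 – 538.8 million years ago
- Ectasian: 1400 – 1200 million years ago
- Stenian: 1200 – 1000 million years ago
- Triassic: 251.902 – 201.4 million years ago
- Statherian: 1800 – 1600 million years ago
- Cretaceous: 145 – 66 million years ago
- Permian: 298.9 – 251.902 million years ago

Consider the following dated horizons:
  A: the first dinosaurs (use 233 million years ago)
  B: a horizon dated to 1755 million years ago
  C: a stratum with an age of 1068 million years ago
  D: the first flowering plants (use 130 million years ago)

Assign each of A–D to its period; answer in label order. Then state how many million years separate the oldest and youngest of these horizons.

Match each age against the start–end ranges in the excerpt: A = 233 Ma → Triassic (251.902–201.4); B = 1755 Ma → Statherian (1800–1600); C = 1068 Ma → Stenian (1200–1000); D = 130 Ma → Cretaceous (145–66).
The largest age is 1755 Ma and the smallest is 130 Ma; their difference is 1625 Myr.

A — Triassic; B — Statherian; C — Stenian; D — Cretaceous; span 1625 million years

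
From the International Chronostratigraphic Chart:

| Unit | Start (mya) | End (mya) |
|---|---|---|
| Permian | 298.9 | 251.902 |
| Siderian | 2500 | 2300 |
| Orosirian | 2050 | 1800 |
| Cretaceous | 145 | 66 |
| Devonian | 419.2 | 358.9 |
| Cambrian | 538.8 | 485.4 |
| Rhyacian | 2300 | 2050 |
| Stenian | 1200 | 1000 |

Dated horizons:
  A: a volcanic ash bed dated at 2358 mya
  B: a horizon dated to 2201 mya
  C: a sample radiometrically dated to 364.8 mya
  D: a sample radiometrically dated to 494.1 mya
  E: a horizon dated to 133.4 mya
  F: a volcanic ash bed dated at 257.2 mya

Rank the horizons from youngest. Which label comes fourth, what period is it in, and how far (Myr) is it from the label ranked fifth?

Smaller Ma means younger, so youngest first: E 133.4 < F 257.2 < C 364.8 < D 494.1 < B 2201 < A 2358.
Counting 4 along gives D (494.1 Ma); the excerpt puts that inside the Cambrian, 538.8–485.4 Ma.
Next in line is B (2201 Ma), and 2201 − 494.1 = 1706.9 Myr.

D, in the Cambrian; 1706.9 million years to B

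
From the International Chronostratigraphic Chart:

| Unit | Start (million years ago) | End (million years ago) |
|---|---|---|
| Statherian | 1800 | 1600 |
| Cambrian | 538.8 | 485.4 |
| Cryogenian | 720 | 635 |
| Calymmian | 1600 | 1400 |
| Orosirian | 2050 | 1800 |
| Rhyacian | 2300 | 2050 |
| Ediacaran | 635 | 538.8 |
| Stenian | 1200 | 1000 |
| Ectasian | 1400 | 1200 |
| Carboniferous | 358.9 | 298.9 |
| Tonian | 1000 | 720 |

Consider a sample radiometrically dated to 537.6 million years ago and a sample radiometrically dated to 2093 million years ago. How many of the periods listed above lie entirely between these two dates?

The older date is 2093 Ma and the younger is 537.6 Ma.
Periods with start < 2093 and end > 537.6 Ma: Orosirian (2050–1800), Statherian (1800–1600), Calymmian (1600–1400), Ectasian (1400–1200), Stenian (1200–1000), Tonian (1000–720), Cryogenian (720–635), Ediacaran (635–538.8).
That is 8 complete periods.

8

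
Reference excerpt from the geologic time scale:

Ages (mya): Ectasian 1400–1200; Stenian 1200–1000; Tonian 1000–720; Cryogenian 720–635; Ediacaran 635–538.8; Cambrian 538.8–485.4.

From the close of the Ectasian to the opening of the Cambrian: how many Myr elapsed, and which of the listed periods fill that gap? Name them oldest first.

End of Ectasian = 1200 Ma; start of Cambrian = 538.8 Ma.
Gap = 1200 − 538.8 = 661.2 Myr.
Periods wholly inside 1200–538.8 Ma: Stenian (1200–1000), Tonian (1000–720), Cryogenian (720–635), Ediacaran (635–538.8).

661.2 million years; Stenian, Tonian, Cryogenian, Ediacaran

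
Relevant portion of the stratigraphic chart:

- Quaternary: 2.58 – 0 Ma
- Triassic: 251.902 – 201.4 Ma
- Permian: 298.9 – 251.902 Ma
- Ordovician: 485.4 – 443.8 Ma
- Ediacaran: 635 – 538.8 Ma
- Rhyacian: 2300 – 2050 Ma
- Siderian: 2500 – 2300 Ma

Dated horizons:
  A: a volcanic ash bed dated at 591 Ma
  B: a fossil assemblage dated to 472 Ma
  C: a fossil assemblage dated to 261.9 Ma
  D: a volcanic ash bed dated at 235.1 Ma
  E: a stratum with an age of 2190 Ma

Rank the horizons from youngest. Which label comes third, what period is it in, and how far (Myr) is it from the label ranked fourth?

B, in the Ordovician; 119 million years to A

Smaller Ma means younger, so youngest first: D 235.1 < C 261.9 < B 472 < A 591 < E 2190.
Counting 3 along gives B (472 Ma); the excerpt puts that inside the Ordovician, 485.4–443.8 Ma.
Next in line is A (591 Ma), and 591 − 472 = 119 Myr.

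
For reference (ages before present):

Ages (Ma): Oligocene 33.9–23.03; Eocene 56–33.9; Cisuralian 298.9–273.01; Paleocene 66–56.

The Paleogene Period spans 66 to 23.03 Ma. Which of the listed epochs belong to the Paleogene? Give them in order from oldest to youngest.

Paleocene, Eocene, Oligocene

Epochs with both bounds inside 66–23.03 Ma: Paleocene (66–56), Eocene (56–33.9), Oligocene (33.9–23.03).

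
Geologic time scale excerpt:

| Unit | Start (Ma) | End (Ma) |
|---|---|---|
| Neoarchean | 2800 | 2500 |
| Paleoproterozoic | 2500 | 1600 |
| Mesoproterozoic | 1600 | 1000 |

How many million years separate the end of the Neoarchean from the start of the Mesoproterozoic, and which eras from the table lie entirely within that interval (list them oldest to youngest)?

900 million years; Paleoproterozoic

End of Neoarchean = 2500 Ma; start of Mesoproterozoic = 1600 Ma.
Gap = 2500 − 1600 = 900 Myr.
Eras wholly inside 2500–1600 Ma: Paleoproterozoic (2500–1600).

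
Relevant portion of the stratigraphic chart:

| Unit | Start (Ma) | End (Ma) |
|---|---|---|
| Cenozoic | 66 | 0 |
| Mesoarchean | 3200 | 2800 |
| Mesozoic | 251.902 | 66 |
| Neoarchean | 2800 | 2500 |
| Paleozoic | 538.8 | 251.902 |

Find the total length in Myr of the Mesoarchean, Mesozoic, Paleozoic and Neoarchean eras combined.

Each duration: Mesoarchean = 400; Mesozoic = 185.902; Paleozoic = 286.898; Neoarchean = 300.
Sum: 400 + 185.902 + 286.898 + 300 = 1172.8 Myr.

1172.8 million years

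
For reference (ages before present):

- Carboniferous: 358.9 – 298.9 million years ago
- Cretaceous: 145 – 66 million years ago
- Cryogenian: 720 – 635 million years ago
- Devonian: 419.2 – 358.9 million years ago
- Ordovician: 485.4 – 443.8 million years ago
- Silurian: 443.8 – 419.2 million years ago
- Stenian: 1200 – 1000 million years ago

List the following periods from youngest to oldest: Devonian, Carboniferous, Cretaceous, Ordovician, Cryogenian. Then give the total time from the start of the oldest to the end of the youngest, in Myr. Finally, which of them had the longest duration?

Cretaceous → Carboniferous → Devonian → Ordovician → Cryogenian; total span 654 Myr; longest is Cryogenian

Start ages (Ma): Cryogenian 720, Ordovician 485.4, Devonian 419.2, Carboniferous 358.9, Cretaceous 145.
Ordered youngest to oldest: Cretaceous, Carboniferous, Devonian, Ordovician, Cryogenian.
Span = 720 − 66 = 654 Myr.
Durations: Ordovician 41.6, Devonian 60.3, Cretaceous 79, Cryogenian 85, Carboniferous 60 → longest is Cryogenian (85 Myr).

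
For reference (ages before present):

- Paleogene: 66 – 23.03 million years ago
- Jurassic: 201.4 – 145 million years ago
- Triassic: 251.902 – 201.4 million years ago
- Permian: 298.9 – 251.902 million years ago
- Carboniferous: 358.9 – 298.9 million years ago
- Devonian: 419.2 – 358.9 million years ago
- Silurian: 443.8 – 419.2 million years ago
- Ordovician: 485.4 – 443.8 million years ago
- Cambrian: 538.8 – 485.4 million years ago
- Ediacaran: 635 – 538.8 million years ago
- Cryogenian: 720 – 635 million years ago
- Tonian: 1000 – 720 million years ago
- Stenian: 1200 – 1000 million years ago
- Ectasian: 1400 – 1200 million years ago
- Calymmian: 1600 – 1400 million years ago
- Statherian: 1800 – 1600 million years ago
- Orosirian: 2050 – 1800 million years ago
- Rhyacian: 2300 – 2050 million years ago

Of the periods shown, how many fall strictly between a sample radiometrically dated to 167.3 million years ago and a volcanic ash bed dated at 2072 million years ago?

15

2072 Ma sits inside the Rhyacian (2300–2050) and 167.3 Ma inside the Jurassic (201.4–145); neither of those is wholly between the two dates.
The listed periods lying completely between them are Orosirian, Statherian, Calymmian, Ectasian, Stenian, Tonian, Cryogenian, Ediacaran, Cambrian, Ordovician, Silurian, Devonian, Carboniferous, Permian, Triassic — 15 in all.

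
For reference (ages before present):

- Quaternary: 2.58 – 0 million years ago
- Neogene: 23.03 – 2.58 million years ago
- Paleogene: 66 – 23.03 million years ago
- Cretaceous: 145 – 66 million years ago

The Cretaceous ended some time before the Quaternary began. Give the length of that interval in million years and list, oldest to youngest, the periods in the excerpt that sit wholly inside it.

End of Cretaceous = 66 Ma; start of Quaternary = 2.58 Ma.
Gap = 66 − 2.58 = 63.42 Myr.
Periods wholly inside 66–2.58 Ma: Paleogene (66–23.03), Neogene (23.03–2.58).

63.42 million years; Paleogene, Neogene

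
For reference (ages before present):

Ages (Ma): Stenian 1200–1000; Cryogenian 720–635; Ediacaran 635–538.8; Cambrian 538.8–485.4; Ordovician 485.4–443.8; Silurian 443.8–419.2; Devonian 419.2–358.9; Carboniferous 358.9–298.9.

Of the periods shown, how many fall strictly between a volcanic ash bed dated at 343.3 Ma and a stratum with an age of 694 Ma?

The older date is 694 Ma and the younger is 343.3 Ma.
Periods with start < 694 and end > 343.3 Ma: Ediacaran (635–538.8), Cambrian (538.8–485.4), Ordovician (485.4–443.8), Silurian (443.8–419.2), Devonian (419.2–358.9).
That is 5 complete periods.

5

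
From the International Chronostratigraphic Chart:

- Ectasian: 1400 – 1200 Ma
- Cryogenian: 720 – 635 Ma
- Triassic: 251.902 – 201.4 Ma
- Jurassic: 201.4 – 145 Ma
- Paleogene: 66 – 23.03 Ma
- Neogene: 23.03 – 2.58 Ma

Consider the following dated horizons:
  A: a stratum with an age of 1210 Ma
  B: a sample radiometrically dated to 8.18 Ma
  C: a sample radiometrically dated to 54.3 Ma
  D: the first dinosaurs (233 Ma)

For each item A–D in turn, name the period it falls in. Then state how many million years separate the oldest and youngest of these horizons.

A: 1210 Ma lies in 1400–1200 Ma, so Ectasian.
B: 8.18 Ma lies in 23.03–2.58 Ma, so Neogene.
C: 54.3 Ma lies in 66–23.03 Ma, so Paleogene.
D: 233 Ma lies in 251.902–201.4 Ma, so Triassic.
Oldest = 1210 Ma, youngest = 8.18 Ma → span 1201.82 Myr.

A — Ectasian; B — Neogene; C — Paleogene; D — Triassic; span 1201.82 million years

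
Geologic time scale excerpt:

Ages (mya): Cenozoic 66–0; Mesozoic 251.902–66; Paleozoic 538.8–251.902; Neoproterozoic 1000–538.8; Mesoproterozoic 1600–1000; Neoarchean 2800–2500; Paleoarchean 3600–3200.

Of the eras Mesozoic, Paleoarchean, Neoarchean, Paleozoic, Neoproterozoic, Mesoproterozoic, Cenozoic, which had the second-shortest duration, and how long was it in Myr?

Mesozoic, 185.902 million years

Start − end for each: Mesozoic 251.902 − 66 = 185.902; Paleoarchean 3600 − 3200 = 400; Neoarchean 2800 − 2500 = 300; Paleozoic 538.8 − 251.902 = 286.898; Neoproterozoic 1000 − 538.8 = 461.2; Mesoproterozoic 1600 − 1000 = 600; Cenozoic 66 − 0 = 66.
Ranking these from shortest: Cenozoic < Mesozoic < Paleozoic < Neoarchean < Paleoarchean < Neoproterozoic < Mesoproterozoic.
Position 2 in that ranking is Mesozoic, which lasted 185.902 Myr.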